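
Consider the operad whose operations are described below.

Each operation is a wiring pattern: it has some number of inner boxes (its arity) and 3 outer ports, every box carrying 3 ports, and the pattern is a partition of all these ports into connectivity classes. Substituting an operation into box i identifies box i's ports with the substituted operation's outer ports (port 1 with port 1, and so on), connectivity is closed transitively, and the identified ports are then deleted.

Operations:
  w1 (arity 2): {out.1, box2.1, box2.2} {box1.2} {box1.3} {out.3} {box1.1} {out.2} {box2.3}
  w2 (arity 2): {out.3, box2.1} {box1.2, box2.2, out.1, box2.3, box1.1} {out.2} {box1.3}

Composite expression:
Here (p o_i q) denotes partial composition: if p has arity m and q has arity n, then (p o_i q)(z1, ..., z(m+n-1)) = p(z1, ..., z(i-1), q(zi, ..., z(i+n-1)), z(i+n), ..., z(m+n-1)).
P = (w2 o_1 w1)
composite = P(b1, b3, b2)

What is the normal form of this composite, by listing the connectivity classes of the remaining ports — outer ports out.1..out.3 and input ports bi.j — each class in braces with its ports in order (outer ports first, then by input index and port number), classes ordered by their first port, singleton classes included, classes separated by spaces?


{out.1, b2.2, b2.3, b3.1, b3.2} {out.2} {out.3, b2.1} {b1.1} {b1.2} {b1.3} {b3.3}

Connectivity passes through glued w2-boundaries; trace each wire chain.
through w1, on inputs (b1, b3): {out.1, b3.1, b3.2} {out.2} {out.3} {b1.1} {b1.2} {b1.3} {b3.3} (out.j = stage outer ports)
through w2, on inputs (b1, b3, b2): {out.1, b2.2, b2.3, b3.1, b3.2} {out.2} {out.3, b2.1} {b1.1} {b1.2} {b1.3} {b3.3} (out.j = stage outer ports)


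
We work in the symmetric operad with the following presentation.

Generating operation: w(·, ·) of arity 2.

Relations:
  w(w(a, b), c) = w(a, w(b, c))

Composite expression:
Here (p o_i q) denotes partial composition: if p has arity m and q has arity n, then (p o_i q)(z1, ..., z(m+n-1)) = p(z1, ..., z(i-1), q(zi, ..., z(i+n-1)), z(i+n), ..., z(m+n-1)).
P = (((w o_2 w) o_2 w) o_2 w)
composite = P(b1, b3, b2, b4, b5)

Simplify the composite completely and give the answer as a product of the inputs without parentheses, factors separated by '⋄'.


b1 ⋄ b3 ⋄ b2 ⋄ b4 ⋄ b5

Every regrouping of w is equal, so read the b-inputs in written order.
w(b3, b2) flattens to b3 ⋄ b2
w(w(b3, b2), b4) flattens to b3 ⋄ b2 ⋄ b4
w(w(w(b3, b2), b4), b5) flattens to b3 ⋄ b2 ⋄ b4 ⋄ b5
w(b1, w(w(w(b3, b2), b4), b5)) flattens to b1 ⋄ b3 ⋄ b2 ⋄ b4 ⋄ b5


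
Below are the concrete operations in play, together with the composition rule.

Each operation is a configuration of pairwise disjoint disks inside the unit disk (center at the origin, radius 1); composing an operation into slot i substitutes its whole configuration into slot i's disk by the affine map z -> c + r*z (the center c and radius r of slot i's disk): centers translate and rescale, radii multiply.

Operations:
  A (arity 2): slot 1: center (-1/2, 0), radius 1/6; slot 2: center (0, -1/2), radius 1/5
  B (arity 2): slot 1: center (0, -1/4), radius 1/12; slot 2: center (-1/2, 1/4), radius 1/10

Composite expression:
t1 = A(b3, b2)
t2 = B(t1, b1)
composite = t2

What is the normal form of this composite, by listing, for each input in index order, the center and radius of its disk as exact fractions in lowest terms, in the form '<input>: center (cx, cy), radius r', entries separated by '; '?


b1: center (-1/2, 1/4), radius 1/10; b2: center (0, -7/24), radius 1/60; b3: center (-1/24, -1/4), radius 1/72

Follow each b-input down from B: c' goes to c + r*c', radius to r*r'.
input b3: composing its 2 substitution steps yields center (-1/24, -1/4), radius 1/72
input b2: composing its 2 substitution steps yields center (0, -7/24), radius 1/60
input b1: composing its 1 substitution step yields center (-1/2, 1/4), radius 1/10


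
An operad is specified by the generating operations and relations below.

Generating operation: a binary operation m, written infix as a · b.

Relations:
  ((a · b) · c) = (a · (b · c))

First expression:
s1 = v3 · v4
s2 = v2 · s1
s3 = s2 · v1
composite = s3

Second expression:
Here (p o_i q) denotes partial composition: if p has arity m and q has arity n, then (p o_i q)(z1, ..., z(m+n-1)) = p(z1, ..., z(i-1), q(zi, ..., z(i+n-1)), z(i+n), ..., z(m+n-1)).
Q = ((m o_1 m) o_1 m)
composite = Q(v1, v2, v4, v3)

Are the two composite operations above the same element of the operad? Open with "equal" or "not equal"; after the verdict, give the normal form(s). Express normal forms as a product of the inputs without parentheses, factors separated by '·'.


not equal: they reduce to v2 · v3 · v4 · v1 and v1 · v2 · v4 · v3


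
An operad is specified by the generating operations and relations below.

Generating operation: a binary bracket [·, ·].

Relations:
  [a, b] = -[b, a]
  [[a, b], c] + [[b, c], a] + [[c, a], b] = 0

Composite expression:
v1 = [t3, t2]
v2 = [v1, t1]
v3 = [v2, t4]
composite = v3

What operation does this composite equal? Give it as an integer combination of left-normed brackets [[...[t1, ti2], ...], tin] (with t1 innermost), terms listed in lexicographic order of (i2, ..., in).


[[[t1, t2], t3], t4] - [[[t1, t3], t2], t4]

In the tensor algebra, words opening t1 carry the t1-anchored form.
Composite bracket: [[[t3, t2], t1], t4]
Applying ab - ba throughout gives 8 signed words (2^3 = 8).
The t1-initial words carry the normal form:
  from t1t2t3t4, sign +1: term +[[[t1, t2], t3], t4]
  from t1t3t2t4, sign -1: term -[[[t1, t3], t2], t4]


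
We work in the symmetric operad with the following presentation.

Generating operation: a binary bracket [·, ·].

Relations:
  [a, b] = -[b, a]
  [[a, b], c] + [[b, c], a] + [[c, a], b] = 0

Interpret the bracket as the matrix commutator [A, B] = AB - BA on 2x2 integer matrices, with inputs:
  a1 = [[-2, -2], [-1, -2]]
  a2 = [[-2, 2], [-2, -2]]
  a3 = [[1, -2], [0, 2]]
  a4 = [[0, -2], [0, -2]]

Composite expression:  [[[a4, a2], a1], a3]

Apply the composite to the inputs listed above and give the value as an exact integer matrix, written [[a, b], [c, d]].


[a4, a2] = [[4, 4], [4, -4]]
[[a4, a2], a1] = [[4, -16], [8, -4]]
[[[a4, a2], a1], a3] = [[16, -32], [-8, -16]]

[[16, -32], [-8, -16]]


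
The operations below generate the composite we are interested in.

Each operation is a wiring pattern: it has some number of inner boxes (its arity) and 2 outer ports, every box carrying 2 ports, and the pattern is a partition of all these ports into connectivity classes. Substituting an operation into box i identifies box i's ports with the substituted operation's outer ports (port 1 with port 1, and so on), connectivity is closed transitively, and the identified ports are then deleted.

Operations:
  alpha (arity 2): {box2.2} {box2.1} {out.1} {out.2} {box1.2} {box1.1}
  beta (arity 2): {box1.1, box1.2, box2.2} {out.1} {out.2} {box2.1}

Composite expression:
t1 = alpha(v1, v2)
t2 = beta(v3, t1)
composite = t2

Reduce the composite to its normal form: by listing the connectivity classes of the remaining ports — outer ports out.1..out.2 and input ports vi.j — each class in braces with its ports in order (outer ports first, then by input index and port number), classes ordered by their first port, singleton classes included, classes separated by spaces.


{out.1} {out.2} {v1.1} {v1.2} {v2.1} {v2.2} {v3.1, v3.2}

Connectivity passes through glued beta-boundaries; trace each wire chain.
stage alpha: inputs (v1, v2), connectivity {out.1} {out.2} {v1.1} {v1.2} {v2.1} {v2.2}, out.j its boundary
stage beta: inputs (v3, v1, v2), connectivity {out.1} {out.2} {v1.1} {v1.2} {v2.1} {v2.2} {v3.1, v3.2}, out.j its boundary


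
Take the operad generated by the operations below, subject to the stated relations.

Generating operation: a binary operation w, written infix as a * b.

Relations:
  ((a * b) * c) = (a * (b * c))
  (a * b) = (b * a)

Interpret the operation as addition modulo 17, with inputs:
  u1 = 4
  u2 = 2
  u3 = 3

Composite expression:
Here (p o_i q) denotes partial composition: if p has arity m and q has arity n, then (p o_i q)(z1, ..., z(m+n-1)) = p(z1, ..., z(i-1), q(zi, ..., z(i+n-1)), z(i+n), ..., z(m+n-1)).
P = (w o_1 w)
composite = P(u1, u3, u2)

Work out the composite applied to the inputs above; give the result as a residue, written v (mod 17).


9 (mod 17)

(u1 * u3) = 7
((u1 * u3) * u2) = 9


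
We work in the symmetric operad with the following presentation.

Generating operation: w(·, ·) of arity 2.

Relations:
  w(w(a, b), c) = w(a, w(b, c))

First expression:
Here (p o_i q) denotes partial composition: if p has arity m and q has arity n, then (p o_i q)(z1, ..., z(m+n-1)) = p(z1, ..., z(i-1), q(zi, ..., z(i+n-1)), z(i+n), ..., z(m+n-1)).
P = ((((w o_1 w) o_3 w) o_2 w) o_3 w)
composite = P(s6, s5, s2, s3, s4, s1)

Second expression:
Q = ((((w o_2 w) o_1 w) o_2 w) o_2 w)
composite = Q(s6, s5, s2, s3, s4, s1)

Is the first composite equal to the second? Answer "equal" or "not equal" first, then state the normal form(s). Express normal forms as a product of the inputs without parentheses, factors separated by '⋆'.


equal: each reduces to s6 ⋆ s5 ⋆ s2 ⋆ s3 ⋆ s4 ⋆ s1


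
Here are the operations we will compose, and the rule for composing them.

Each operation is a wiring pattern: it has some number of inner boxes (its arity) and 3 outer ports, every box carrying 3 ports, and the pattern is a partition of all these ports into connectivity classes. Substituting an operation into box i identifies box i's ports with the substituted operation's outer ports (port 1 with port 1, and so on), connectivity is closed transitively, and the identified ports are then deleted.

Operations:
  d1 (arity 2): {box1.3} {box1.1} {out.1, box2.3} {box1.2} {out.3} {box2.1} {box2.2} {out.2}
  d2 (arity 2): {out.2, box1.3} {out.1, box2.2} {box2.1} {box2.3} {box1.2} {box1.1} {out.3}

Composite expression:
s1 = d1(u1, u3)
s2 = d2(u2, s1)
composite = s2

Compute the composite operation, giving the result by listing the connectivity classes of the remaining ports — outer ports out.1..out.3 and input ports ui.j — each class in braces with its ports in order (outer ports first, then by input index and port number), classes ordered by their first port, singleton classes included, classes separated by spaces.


{out.1} {out.2, u2.3} {out.3} {u1.1} {u1.2} {u1.3} {u2.1} {u2.2} {u3.1} {u3.2} {u3.3}


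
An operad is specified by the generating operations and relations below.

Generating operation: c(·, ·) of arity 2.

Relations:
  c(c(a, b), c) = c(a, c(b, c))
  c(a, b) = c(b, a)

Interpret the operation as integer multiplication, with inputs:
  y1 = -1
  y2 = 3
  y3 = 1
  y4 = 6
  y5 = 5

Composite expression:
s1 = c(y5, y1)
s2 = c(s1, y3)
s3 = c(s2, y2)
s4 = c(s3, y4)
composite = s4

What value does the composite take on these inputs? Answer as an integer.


c(y5, y1) = -5
c(c(y5, y1), y3) = -5
c(c(c(y5, y1), y3), y2) = -15
c(c(c(c(y5, y1), y3), y2), y4) = -90

-90


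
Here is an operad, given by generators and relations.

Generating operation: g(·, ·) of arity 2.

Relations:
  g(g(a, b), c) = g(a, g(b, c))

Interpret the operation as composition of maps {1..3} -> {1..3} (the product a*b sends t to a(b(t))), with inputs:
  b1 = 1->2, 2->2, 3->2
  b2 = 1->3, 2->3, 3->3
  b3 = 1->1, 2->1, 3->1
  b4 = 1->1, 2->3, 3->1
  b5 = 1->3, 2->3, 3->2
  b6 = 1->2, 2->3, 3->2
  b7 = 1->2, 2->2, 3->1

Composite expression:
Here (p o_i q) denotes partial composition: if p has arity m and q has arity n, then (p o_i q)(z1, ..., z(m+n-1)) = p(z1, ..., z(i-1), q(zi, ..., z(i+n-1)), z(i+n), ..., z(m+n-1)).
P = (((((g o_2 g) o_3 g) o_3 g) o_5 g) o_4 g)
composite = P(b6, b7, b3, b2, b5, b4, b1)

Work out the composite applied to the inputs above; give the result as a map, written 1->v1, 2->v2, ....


1->3, 2->3, 3->3

g(b2, b5) = 1->3, 2->3, 3->3
g(b3, g(b2, b5)) = 1->1, 2->1, 3->1
g(b4, b1) = 1->3, 2->3, 3->3
g(g(b3, g(b2, b5)), g(b4, b1)) = 1->1, 2->1, 3->1
g(b7, g(g(b3, g(b2, b5)), g(b4, b1))) = 1->2, 2->2, 3->2
g(b6, g(b7, g(g(b3, g(b2, b5)), g(b4, b1)))) = 1->3, 2->3, 3->3


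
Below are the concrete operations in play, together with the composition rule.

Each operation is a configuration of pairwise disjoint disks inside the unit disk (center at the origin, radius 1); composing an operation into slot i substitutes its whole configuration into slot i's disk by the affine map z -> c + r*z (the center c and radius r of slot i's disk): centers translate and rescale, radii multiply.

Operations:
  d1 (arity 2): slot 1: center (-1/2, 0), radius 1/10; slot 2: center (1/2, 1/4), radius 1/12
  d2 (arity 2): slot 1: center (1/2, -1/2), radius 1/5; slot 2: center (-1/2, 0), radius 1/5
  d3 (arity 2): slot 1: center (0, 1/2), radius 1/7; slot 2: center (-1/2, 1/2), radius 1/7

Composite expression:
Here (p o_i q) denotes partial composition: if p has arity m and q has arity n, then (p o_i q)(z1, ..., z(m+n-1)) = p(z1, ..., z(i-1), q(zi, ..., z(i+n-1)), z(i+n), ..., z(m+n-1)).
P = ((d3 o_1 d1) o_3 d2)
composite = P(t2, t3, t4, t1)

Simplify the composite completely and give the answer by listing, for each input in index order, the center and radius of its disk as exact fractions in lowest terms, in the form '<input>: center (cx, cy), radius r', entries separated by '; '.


Follow each t-input down from d3: c' goes to c + r*c', radius to r*r'.
input t2: composing its 2 substitution steps yields center (-1/14, 1/2), radius 1/70
input t3: composing its 2 substitution steps yields center (1/14, 15/28), radius 1/84
input t4: composing its 2 substitution steps yields center (-3/7, 3/7), radius 1/35
input t1: composing its 2 substitution steps yields center (-4/7, 1/2), radius 1/35

t1: center (-4/7, 1/2), radius 1/35; t2: center (-1/14, 1/2), radius 1/70; t3: center (1/14, 15/28), radius 1/84; t4: center (-3/7, 3/7), radius 1/35


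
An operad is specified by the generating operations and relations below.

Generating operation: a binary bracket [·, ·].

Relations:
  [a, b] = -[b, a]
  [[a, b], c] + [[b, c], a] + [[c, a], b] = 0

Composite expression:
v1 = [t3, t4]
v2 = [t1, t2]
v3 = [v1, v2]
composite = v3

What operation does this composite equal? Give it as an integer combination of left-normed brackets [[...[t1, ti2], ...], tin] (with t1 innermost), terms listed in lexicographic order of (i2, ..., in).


-[[[t1, t2], t3], t4] + [[[t1, t2], t4], t3]

In the tensor algebra, words opening t1 carry the t1-anchored form.
Composite bracket: [[t3, t4], [t1, t2]]
The bracket unfolds into 8 signed words via [a, b] = ab - ba (2^3 = 8).
Coefficients come from the t1-initial words:
  from t1t2t3t4, sign -1: term -[[[t1, t2], t3], t4]
  from t1t2t4t3, sign +1: term +[[[t1, t2], t4], t3]


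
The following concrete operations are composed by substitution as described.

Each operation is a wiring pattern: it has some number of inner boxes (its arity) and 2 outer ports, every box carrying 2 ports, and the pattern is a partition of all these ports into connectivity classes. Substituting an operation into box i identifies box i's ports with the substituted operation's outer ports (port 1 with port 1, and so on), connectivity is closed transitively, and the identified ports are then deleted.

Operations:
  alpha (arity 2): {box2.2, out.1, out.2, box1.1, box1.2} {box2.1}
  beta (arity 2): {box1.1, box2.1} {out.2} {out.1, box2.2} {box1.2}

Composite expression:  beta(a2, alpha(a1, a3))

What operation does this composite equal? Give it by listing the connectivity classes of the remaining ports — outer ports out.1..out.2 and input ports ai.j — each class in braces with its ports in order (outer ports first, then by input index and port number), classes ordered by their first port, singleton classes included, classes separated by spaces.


After gluing at beta, chains via deleted ports link the a-ports.
through alpha, on inputs (a1, a3): {out.1, out.2, a1.1, a1.2, a3.2} {a3.1} (out.j = stage outer ports)
through beta, on inputs (a2, a1, a3): {out.1, a1.1, a1.2, a2.1, a3.2} {out.2} {a2.2} {a3.1} (out.j = stage outer ports)

{out.1, a1.1, a1.2, a2.1, a3.2} {out.2} {a2.2} {a3.1}


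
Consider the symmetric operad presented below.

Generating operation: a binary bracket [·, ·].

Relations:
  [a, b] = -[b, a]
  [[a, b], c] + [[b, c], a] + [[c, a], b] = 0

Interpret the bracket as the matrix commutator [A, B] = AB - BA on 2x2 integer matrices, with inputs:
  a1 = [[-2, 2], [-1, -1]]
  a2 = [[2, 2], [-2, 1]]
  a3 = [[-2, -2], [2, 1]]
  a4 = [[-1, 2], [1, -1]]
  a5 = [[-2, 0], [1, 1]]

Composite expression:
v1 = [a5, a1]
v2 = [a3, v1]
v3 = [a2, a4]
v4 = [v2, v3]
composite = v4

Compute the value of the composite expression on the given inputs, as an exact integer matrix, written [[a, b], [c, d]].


[a5, a1] = [[-2, -6], [-4, 2]]
[a3, [a5, a1]] = [[20, 10], [-20, -20]]
[a2, a4] = [[6, 2], [-1, -6]]
[[a3, [a5, a1]], [a2, a4]] = [[30, -40], [-200, -30]]

[[30, -40], [-200, -30]]


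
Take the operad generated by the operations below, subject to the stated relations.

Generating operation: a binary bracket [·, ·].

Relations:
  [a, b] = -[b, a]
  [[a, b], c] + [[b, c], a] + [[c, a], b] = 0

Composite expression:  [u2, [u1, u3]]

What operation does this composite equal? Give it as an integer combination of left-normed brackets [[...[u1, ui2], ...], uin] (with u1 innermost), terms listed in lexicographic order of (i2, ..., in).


-[[u1, u3], u2]

Antisymmetry and Jacobi reduce to u1-anchored left-normed brackets.
Composite bracket: [u2, [u1, u3]]
Each bracket splits as ab - ba, giving 4 signed words (2^2 = 4).
The u1-initial words carry the normal form:
  u1u3u2 (sign -1) contributes -[[u1, u3], u2]


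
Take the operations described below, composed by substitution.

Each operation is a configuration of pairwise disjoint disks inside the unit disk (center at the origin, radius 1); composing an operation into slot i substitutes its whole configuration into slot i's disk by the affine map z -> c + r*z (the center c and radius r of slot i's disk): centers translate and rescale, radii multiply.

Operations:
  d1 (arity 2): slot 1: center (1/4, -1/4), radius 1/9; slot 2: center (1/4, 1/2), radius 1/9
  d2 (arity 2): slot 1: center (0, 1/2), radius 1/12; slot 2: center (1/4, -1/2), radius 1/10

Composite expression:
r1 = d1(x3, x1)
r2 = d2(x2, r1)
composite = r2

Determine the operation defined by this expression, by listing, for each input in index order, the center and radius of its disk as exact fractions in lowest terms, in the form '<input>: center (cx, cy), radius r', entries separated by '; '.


x1: center (11/40, -9/20), radius 1/90; x2: center (0, 1/2), radius 1/12; x3: center (11/40, -21/40), radius 1/90

Follow each x-input down from d2: c' goes to c + r*c', radius to r*r'.
input x2: composing its 1 substitution step yields center (0, 1/2), radius 1/12
input x3: composing its 2 substitution steps yields center (11/40, -21/40), radius 1/90
input x1: composing its 2 substitution steps yields center (11/40, -9/20), radius 1/90


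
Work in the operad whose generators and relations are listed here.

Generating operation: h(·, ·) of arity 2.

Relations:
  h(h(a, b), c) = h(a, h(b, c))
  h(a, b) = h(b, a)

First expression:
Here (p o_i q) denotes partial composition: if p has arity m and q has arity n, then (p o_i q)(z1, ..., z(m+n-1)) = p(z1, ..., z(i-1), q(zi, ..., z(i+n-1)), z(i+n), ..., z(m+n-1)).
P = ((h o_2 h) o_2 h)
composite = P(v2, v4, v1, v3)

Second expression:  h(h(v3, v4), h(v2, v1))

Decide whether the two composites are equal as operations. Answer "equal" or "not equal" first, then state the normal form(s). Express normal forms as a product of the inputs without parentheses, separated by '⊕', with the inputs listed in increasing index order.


equal; both compose to v1 ⊕ v2 ⊕ v3 ⊕ v4

The first expression, normalized: v1 ⊕ v2 ⊕ v3 ⊕ v4
The second expression, normalized: v1 ⊕ v2 ⊕ v3 ⊕ v4
Both agree, so they are equal.


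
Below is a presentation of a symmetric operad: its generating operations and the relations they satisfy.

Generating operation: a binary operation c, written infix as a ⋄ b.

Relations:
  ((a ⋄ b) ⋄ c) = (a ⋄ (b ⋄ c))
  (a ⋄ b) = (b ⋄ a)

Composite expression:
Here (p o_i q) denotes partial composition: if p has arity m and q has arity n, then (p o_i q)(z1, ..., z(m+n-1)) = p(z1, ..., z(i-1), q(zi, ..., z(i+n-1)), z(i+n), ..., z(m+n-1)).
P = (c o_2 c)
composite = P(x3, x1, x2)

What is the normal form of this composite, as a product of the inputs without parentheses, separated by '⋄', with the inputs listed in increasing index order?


x1 ⋄ x2 ⋄ x3

Key point: c commutes, so take the x-inputs in any fixed order.
(x1 ⋄ x2) reduces to x1 ⋄ x2
(x3 ⋄ (x1 ⋄ x2)) reduces to x3 ⋄ x1 ⋄ x2
reordering the factors by index: x1 ⋄ x2 ⋄ x3


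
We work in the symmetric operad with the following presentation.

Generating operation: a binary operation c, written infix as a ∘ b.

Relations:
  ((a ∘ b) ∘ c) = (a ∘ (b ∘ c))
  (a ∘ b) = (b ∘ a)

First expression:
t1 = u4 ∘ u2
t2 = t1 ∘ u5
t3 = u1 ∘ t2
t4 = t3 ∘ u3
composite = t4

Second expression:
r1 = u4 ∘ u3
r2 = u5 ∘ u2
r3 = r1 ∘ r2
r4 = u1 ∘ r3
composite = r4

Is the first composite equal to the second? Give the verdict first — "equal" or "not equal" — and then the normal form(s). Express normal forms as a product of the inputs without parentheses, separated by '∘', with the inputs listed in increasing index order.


equal; the common form is u1 ∘ u2 ∘ u3 ∘ u4 ∘ u5

The first expression, normalized: u1 ∘ u2 ∘ u3 ∘ u4 ∘ u5
The second expression, normalized: u1 ∘ u2 ∘ u3 ∘ u4 ∘ u5
One common form — equal.


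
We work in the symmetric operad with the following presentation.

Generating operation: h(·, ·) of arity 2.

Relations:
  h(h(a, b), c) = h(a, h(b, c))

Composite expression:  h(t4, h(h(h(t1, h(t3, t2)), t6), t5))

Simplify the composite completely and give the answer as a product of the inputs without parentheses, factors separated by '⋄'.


t4 ⋄ t1 ⋄ t3 ⋄ t2 ⋄ t6 ⋄ t5

Key point: h is associative — brackets drop, the t-order remains.
h(t3, t2) linearizes to t3 ⋄ t2
h(t1, h(t3, t2)) linearizes to t1 ⋄ t3 ⋄ t2
h(h(t1, h(t3, t2)), t6) linearizes to t1 ⋄ t3 ⋄ t2 ⋄ t6
h(h(h(t1, h(t3, t2)), t6), t5) linearizes to t1 ⋄ t3 ⋄ t2 ⋄ t6 ⋄ t5
h(t4, h(h(h(t1, h(t3, t2)), t6), t5)) linearizes to t4 ⋄ t1 ⋄ t3 ⋄ t2 ⋄ t6 ⋄ t5


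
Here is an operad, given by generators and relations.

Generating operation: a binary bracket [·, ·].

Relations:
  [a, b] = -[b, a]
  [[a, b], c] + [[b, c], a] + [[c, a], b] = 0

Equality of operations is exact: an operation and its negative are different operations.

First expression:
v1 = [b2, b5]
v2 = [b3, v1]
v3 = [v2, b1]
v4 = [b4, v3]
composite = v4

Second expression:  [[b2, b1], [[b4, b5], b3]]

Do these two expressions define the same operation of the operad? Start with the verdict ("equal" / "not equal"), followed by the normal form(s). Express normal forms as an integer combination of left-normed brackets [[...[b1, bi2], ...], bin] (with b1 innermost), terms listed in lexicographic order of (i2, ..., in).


Reducing the first expression gives -[[[[b1, b2], b5], b3], b4] + [[[[b1, b3], b2], b5], b4] - [[[[b1, b3], b5], b2], b4] + [[[[b1, b5], b2], b3], b4]
Reducing the second expression gives [[[[b1, b2], b3], b4], b5] - [[[[b1, b2], b3], b5], b4] - [[[[b1, b2], b4], b5], b3] + [[[[b1, b2], b5], b4], b3]
Distinct normal forms: not equal.

not equal; the first gives -[[[[b1, b2], b5], b3], b4] + [[[[b1, b3], b2], b5], b4] - [[[[b1, b3], b5], b2], b4] + [[[[b1, b5], b2], b3], b4] and the second [[[[b1, b2], b3], b4], b5] - [[[[b1, b2], b3], b5], b4] - [[[[b1, b2], b4], b5], b3] + [[[[b1, b2], b5], b4], b3]


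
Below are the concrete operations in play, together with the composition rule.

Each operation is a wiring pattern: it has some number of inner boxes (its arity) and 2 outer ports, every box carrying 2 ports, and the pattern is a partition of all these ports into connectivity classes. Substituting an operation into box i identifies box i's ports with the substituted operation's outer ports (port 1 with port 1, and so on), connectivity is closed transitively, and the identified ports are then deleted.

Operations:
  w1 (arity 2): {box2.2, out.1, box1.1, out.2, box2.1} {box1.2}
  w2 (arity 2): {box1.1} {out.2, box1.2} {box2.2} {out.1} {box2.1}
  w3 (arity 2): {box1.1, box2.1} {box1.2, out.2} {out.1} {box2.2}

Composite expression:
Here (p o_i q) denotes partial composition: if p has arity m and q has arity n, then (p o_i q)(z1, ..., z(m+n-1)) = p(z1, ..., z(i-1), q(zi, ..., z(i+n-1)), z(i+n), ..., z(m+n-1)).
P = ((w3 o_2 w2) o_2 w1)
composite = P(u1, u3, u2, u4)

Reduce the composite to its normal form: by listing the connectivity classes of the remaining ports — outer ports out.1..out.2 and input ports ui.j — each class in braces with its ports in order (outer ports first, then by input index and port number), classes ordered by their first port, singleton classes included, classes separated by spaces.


{out.1} {out.2, u1.2} {u1.1} {u2.1, u2.2, u3.1} {u3.2} {u4.1} {u4.2}

Two ports join when wires chain via w3-identified ports.
composing w1 on (u3, u2), with out.j its own outer ports: {out.1, out.2, u2.1, u2.2, u3.1} {u3.2}
composing w2 on (u3, u2, u4), with out.j its own outer ports: {out.1} {out.2, u2.1, u2.2, u3.1} {u3.2} {u4.1} {u4.2}
composing w3 on (u1, u3, u2, u4), with out.j its own outer ports: {out.1} {out.2, u1.2} {u1.1} {u2.1, u2.2, u3.1} {u3.2} {u4.1} {u4.2}


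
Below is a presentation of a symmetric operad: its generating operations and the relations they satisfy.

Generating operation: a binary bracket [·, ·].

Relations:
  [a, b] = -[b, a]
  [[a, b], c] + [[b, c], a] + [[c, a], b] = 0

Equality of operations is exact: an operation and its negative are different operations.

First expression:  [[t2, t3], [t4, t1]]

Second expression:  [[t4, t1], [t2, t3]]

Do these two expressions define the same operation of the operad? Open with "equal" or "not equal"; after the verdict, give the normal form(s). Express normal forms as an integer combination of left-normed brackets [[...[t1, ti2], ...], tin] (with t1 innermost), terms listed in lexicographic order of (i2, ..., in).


not equal; first: [[[t1, t4], t2], t3] - [[[t1, t4], t3], t2]; second: -[[[t1, t4], t2], t3] + [[[t1, t4], t3], t2]


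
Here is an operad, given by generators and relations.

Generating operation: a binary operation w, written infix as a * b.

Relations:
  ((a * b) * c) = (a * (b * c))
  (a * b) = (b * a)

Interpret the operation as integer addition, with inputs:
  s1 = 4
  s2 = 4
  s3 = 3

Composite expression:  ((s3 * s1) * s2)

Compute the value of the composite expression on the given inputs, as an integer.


(s3 * s1) = 7
((s3 * s1) * s2) = 11

11


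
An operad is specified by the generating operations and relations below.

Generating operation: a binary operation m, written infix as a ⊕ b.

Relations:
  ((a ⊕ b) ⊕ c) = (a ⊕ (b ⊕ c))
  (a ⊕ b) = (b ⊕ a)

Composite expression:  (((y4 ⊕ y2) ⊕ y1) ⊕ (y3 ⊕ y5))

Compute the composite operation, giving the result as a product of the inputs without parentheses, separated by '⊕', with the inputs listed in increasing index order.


y1 ⊕ y2 ⊕ y3 ⊕ y4 ⊕ y5

With m associative and commutative, the y-input set is all that matters.
(y4 ⊕ y2) unparenthesizes to y4 ⊕ y2
((y4 ⊕ y2) ⊕ y1) unparenthesizes to y4 ⊕ y2 ⊕ y1
(y3 ⊕ y5) unparenthesizes to y3 ⊕ y5
(((y4 ⊕ y2) ⊕ y1) ⊕ (y3 ⊕ y5)) unparenthesizes to y4 ⊕ y2 ⊕ y1 ⊕ y3 ⊕ y5
reordering the factors by index: y1 ⊕ y2 ⊕ y3 ⊕ y4 ⊕ y5


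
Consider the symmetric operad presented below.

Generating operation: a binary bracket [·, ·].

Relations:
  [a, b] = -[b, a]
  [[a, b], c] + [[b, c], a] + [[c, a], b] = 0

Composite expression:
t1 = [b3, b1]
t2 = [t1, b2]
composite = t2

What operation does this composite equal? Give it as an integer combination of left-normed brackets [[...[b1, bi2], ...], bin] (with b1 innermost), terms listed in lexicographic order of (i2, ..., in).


-[[b1, b3], b2]


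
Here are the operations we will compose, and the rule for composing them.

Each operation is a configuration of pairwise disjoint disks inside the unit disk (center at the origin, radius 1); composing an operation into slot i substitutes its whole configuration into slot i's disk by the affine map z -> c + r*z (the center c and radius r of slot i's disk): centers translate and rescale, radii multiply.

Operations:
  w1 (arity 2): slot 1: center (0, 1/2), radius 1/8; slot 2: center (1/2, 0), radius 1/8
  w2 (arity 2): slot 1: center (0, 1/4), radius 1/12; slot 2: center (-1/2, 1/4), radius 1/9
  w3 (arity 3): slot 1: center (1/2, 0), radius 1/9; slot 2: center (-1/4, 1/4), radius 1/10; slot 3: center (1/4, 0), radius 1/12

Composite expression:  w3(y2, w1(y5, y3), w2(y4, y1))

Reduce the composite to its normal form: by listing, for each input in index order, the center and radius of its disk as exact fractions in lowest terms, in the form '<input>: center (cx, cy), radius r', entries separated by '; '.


Nesting under w3 composes maps z -> c + r*z down each y-path.
input y2: applying the 1 nested substitution gives center (1/2, 0), radius 1/9
input y5: applying the 2 nested substitutions gives center (-1/4, 3/10), radius 1/80
input y3: applying the 2 nested substitutions gives center (-1/5, 1/4), radius 1/80
input y4: applying the 2 nested substitutions gives center (1/4, 1/48), radius 1/144
input y1: applying the 2 nested substitutions gives center (5/24, 1/48), radius 1/108

y1: center (5/24, 1/48), radius 1/108; y2: center (1/2, 0), radius 1/9; y3: center (-1/5, 1/4), radius 1/80; y4: center (1/4, 1/48), radius 1/144; y5: center (-1/4, 3/10), radius 1/80


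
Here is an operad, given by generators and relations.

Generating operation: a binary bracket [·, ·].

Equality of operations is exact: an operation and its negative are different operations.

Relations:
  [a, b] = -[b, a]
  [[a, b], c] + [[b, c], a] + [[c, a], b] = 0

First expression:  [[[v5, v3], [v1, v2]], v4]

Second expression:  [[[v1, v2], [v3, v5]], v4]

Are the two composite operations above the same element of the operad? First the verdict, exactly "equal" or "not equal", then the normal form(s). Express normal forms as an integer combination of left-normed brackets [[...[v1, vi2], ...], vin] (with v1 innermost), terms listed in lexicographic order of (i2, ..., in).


equal: each reduces to [[[[v1, v2], v3], v5], v4] - [[[[v1, v2], v5], v3], v4]

In normal form, the first expression is [[[[v1, v2], v3], v5], v4] - [[[[v1, v2], v5], v3], v4]
In normal form, the second expression is [[[[v1, v2], v3], v5], v4] - [[[[v1, v2], v5], v3], v4]
Both agree, so they are equal.


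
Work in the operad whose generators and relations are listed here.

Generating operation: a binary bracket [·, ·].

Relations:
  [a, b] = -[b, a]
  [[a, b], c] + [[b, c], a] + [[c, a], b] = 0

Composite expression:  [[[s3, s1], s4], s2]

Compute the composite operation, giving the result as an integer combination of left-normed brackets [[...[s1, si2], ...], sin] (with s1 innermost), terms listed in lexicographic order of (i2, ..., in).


-[[[s1, s3], s4], s2]

Skip Jacobi rewriting: expand, keep s1-initial words, read off terms.
Composite bracket: [[[s3, s1], s4], s2]
Under [a, b] = ab - ba we get 8 signed associative words (2^3 = 8).
Words beginning with s1 determine it all:
  the word s1s3s4s2 carries sign -1 and contributes -[[[s1, s3], s4], s2]


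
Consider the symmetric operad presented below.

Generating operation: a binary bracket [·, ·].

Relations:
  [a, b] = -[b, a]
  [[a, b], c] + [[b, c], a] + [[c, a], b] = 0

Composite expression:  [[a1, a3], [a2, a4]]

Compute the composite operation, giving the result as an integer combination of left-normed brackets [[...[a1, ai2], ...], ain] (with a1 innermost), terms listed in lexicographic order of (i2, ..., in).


In the tensor algebra, words opening a1 carry the a1-anchored form.
Composite bracket: [[a1, a3], [a2, a4]]
Each bracket splits as ab - ba, giving 8 signed words (2^3 = 8).
Words beginning with a1 determine it all:
  word a1a3a2a4 has sign +1, contributing +[[[a1, a3], a2], a4]
  word a1a3a4a2 has sign -1, contributing -[[[a1, a3], a4], a2]

[[[a1, a3], a2], a4] - [[[a1, a3], a4], a2]


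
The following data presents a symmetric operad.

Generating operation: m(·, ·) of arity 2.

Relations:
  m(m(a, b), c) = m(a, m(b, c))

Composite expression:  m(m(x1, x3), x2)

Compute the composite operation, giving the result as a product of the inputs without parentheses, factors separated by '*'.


Key point: m is associative — brackets drop, the x-order remains.
m(x1, x3) spells out as x1 * x3
m(m(x1, x3), x2) spells out as x1 * x3 * x2

x1 * x3 * x2


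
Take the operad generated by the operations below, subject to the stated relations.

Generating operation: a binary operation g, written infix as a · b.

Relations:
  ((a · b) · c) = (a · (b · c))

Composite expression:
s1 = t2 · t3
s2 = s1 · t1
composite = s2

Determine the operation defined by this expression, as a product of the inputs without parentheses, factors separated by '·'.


t2 · t3 · t1

Key point: g is associative — brackets drop, the t-order remains.
(t2 · t3) spells out as t2 · t3
((t2 · t3) · t1) spells out as t2 · t3 · t1


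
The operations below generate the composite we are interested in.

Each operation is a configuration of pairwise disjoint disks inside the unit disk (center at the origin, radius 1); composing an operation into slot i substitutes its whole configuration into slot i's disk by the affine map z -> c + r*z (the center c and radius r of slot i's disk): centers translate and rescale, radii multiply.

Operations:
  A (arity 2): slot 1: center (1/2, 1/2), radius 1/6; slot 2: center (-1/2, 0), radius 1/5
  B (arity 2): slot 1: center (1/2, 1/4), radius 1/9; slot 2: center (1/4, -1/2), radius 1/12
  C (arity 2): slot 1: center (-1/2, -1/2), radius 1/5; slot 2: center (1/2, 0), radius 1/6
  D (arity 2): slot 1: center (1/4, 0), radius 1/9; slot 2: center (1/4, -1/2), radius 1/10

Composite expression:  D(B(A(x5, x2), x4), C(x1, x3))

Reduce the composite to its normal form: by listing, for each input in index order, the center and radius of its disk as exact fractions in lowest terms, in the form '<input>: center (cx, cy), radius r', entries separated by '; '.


x1: center (1/5, -11/20), radius 1/50; x2: center (97/324, 1/36), radius 1/405; x3: center (3/10, -1/2), radius 1/60; x4: center (5/18, -1/18), radius 1/108; x5: center (101/324, 11/324), radius 1/486


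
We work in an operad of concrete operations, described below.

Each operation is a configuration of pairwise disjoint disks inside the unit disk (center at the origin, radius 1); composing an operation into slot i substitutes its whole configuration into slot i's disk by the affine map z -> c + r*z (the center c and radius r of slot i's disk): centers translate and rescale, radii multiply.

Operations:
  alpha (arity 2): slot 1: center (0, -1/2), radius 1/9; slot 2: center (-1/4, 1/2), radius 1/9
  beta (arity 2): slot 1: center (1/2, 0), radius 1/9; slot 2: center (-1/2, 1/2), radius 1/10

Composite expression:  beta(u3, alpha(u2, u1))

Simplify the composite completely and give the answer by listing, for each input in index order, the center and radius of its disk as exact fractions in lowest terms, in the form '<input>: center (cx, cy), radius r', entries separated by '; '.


u1: center (-21/40, 11/20), radius 1/90; u2: center (-1/2, 9/20), radius 1/90; u3: center (1/2, 0), radius 1/9

Below beta, radii multiply path by path; the u-disk centers shift.
tracing u3 down its 1-map path: center (1/2, 0), radius 1/9
tracing u2 down its 2-map path: center (-1/2, 9/20), radius 1/90
tracing u1 down its 2-map path: center (-21/40, 11/20), radius 1/90


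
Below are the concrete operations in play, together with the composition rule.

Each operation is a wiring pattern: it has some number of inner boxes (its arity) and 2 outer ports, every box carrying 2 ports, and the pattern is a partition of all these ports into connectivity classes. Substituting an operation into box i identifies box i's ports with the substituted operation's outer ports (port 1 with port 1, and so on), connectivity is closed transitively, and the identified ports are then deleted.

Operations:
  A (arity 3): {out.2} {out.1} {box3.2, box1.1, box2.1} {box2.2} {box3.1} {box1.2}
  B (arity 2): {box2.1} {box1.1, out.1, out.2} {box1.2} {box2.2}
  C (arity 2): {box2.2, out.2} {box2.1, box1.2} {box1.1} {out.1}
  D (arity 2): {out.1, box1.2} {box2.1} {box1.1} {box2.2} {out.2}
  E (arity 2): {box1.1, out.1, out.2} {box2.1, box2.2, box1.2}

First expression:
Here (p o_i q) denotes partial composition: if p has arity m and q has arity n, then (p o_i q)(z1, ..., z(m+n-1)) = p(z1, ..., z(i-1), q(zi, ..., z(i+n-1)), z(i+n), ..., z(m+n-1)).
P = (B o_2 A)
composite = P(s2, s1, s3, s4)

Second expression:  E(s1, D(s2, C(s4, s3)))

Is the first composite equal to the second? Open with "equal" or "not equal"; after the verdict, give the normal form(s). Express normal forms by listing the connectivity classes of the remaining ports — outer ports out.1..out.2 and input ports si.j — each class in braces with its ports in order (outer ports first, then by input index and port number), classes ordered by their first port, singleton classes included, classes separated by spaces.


The first expression, normalized: {out.1, out.2, s2.1} {s1.1, s3.1, s4.2} {s1.2} {s2.2} {s3.2} {s4.1}
The second expression, normalized: {out.1, out.2, s1.1} {s1.2, s2.2} {s2.1} {s3.1, s4.2} {s3.2} {s4.1}
No match — not equal.

not equal: they reduce to {out.1, out.2, s2.1} {s1.1, s3.1, s4.2} {s1.2} {s2.2} {s3.2} {s4.1} and {out.1, out.2, s1.1} {s1.2, s2.2} {s2.1} {s3.1, s4.2} {s3.2} {s4.1}


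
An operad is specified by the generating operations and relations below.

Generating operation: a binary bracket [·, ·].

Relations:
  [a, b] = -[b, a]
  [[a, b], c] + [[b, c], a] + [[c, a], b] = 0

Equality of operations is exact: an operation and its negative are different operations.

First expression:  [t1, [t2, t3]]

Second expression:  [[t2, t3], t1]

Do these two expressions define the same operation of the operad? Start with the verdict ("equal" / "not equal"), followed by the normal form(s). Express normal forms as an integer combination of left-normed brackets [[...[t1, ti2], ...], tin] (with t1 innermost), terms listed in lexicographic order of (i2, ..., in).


The first composite normalizes to [[t1, t2], t3] - [[t1, t3], t2]
The second composite normalizes to -[[t1, t2], t3] + [[t1, t3], t2]
The normal forms differ: not equal.

not equal: they reduce to [[t1, t2], t3] - [[t1, t3], t2] and -[[t1, t2], t3] + [[t1, t3], t2]


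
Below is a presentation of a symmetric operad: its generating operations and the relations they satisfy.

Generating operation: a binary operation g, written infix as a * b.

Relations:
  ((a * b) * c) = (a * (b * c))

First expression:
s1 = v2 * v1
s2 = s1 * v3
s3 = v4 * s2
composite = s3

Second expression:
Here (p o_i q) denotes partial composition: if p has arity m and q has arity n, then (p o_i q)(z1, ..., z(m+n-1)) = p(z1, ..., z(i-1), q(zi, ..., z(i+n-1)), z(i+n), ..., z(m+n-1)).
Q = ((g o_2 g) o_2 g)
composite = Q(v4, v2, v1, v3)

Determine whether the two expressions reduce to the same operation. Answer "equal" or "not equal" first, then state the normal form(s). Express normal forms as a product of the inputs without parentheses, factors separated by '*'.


equal — both sides give v4 * v2 * v1 * v3


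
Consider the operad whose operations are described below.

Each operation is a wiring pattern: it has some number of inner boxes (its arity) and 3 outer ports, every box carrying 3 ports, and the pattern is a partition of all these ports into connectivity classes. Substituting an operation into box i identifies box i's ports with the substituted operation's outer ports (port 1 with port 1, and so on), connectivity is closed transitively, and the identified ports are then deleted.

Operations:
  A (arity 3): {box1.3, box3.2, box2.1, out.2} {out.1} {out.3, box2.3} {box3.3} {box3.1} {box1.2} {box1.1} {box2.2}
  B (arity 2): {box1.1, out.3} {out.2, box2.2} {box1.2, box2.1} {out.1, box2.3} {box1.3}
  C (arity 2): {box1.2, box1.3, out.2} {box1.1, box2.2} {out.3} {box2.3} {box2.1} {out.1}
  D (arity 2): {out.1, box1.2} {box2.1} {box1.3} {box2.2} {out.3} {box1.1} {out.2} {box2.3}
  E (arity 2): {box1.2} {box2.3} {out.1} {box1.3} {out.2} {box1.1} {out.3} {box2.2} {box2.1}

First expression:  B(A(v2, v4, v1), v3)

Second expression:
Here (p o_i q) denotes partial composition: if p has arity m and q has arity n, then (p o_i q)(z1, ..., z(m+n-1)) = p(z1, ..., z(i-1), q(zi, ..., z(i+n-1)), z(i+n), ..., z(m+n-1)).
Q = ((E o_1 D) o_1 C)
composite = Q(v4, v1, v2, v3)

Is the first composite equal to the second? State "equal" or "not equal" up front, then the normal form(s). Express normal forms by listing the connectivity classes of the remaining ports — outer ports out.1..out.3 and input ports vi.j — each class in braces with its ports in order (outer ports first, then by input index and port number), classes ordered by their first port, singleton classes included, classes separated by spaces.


not equal — first {out.1, v3.3} {out.2, v3.2} {out.3} {v1.1} {v1.2, v2.3, v3.1, v4.1} {v1.3} {v2.1} {v2.2} {v4.2} {v4.3}, second {out.1} {out.2} {out.3} {v1.1} {v1.2, v4.1} {v1.3} {v2.1} {v2.2} {v2.3} {v3.1} {v3.2} {v3.3} {v4.2, v4.3}

In normal form, the first expression is {out.1, v3.3} {out.2, v3.2} {out.3} {v1.1} {v1.2, v2.3, v3.1, v4.1} {v1.3} {v2.1} {v2.2} {v4.2} {v4.3}
In normal form, the second expression is {out.1} {out.2} {out.3} {v1.1} {v1.2, v4.1} {v1.3} {v2.1} {v2.2} {v2.3} {v3.1} {v3.2} {v3.3} {v4.2, v4.3}
No match — not equal.
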